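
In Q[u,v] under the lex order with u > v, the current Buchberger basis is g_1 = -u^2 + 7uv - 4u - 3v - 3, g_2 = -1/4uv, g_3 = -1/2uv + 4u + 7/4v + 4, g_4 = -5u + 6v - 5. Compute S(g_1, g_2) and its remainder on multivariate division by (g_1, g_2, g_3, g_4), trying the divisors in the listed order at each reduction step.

S(g_1, g_2) = -7uv^2 + 4uv + 3v^2 + 3v; remainder on division = 3v^2 + 3v.

lcm(LM(g_1), LM(g_2)) = u^2v.
S = (lcm/LT(g_1))·g_1 − (lcm/LT(g_2))·g_2 = -7uv^2 + 4uv + 3v^2 + 3v.
Reduce S modulo (g_1, g_2, g_3, g_4) in that order:
  leading term uv^2: subtract (28v)·g_2 from -7uv^2 + 4uv + 3v^2 + 3v → 4uv + 3v^2 + 3v
  leading term uv: subtract (-16)·g_2 from 4uv + 3v^2 + 3v → 3v^2 + 3v
  leading term v^2: no divisor's leading term divides it; move 3v^2 to the remainder.
  leading term v: no divisor's leading term divides it; move 3v to the remainder.
The remainder 3v^2 + 3v is nonzero, so it would be added as the next basis element.
This is the inner loop of Buchberger's algorithm — each nonzero remainder becomes a new basis element.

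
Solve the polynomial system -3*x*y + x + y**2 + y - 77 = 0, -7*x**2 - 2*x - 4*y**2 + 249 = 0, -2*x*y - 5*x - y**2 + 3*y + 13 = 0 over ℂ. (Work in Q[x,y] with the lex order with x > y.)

Compute a lex Gröbner basis by Buchberger's algorithm.
f_1 = -3*x*y + x + y**2 + y - 77, LT = x*y.
f_2 = -7*x**2 - 2*x - 4*y**2 + 249, LT = x**2.
f_3 = -2*x*y - 5*x - y**2 + 3*y + 13, LT = x*y.

S(f_1,f_2): lcm = x**2*y. S = -1/3*x**2 - 1/3*x*y**2 - 13/21*x*y + 77/3*x - 4/7*y**3 + 249/7*y.
  reduce S modulo (f_1, f_2, f_3):
  remainder 689/27*x - 43/63*y**3 - 31/189*y**2 + 8294/189*y + 1301/189 ≠ 0; add h_4 = 689/27*x - 43/63*y**3 - 31/189*y**2 + 8294/189*y + 1301/189 to the basis.

S(f_1,f_3): lcm = x*y. S = -17/6*x - 5/6*y**2 + 7/6*y + 193/6.
  reduce S modulo (f_1, f_2, f_3, h_4):
  remainder -731/9646*y**3 - 4107/4823*y**2 + 4481/742*y + 158826/4823 ≠ 0; add h_5 = -731/9646*y**3 - 4107/4823*y**2 + 4481/742*y + 158826/4823 to the basis.

S(f_2,f_3): lcm = x**2*y. S = -5/2*x**2 - 1/2*x*y**2 + 25/14*x*y + 13/2*x + 4/7*y**3 - 249/7*y.
  reduce S modulo (f_1, f_2, f_3, h_4, h_5):
  remainder -25724/5117*y**2 + 19371/1462*y + 682778/5117 ≠ 0; add h_6 = -25724/5117*y**2 + 19371/1462*y + 682778/5117 to the basis.

S(f_1,h_4): lcm = x*y. S = -1/3*x + 129/4823*y**4 + 31/4823*y**3 - 2285/1113*y**2 - 8726/14469*y + 77/3.
  reduce S modulo (f_1, f_2, f_3, h_4, h_5, h_6):
  remainder -2956359/874616*y - 2956359/218654 ≠ 0; add h_7 = -2956359/874616*y - 2956359/218654 to the basis.

The other S-polynomials (S(f_2,h_4), S(f_3,h_4), S(f_1,h_5), S(f_2,h_5), S(f_3,h_5), S(h_4,h_5), S(f_1,h_6), S(f_2,h_6), S(f_3,h_6), S(h_4,h_6), S(h_5,h_6), S(f_1,h_7), S(f_2,h_7), S(f_3,h_7), S(h_4,h_7), S(h_5,h_7), S(h_6,h_7)) all reduce to 0 modulo the current basis, so we have a Gröbner basis.
Inter-reduce: drop elements whose leading term is divisible by another's, tail-reduce, and make monic.
Reduced Gröbner basis: {x - 5, y + 4}.

From the last basis element, y + 4 = 0, so y takes values in {-4}. Each choice, substituted upward through the basis, yields the corresponding point(s) of the solution set.
  y = -4: the earlier basis element becomes x - 5 = 0, giving x = 5 — point (5, -4).

{(5, -4)}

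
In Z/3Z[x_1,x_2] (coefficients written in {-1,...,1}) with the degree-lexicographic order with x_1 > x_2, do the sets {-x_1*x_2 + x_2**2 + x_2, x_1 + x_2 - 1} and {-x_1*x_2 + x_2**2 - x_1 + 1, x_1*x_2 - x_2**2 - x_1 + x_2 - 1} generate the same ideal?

No, the ideals differ.

For a fixed monomial order, each ideal has a unique reduced Gröbner basis; comparing bases decides equality.
Buchberger on the first generating set:
f_1 = -x_1*x_2 + x_2**2 + x_2, LT = x_1*x_2.
f_2 = x_1 + x_2 - 1, LT = x_1.

S(f_1,f_2): lcm = x_1*x_2. S = x_2**2.
  reduce S modulo (f_1, f_2):
  remainder x_2**2 ≠ 0; add g_3 = x_2**2 to the basis.

The other S-polynomials (S(f_1,g_3), S(f_2,g_3)) all reduce to 0 modulo the current basis, so we have a Gröbner basis.
Inter-reduce: drop elements whose leading term is divisible by another's, tail-reduce, and make monic.
Reduced Gröbner basis: {x_2**2, x_1 + x_2 - 1}.

Buchberger on the second generating set:
h_1 = -x_1*x_2 + x_2**2 - x_1 + 1, LT = x_1*x_2.
h_2 = x_1*x_2 - x_2**2 - x_1 + x_2 - 1, LT = x_1*x_2.

S(h_1,h_2): lcm = x_1*x_2. S = -x_1 - x_2.
  reduce S modulo (h_1, h_2):
  remainder -x_1 - x_2 ≠ 0; add k_3 = -x_1 - x_2 to the basis.

S(h_1,k_3): lcm = x_1*x_2. S = x_2**2 + x_1 - 1.
  reduce S modulo (h_1, h_2, k_3):
  remainder x_2**2 - x_2 - 1 ≠ 0; add k_4 = x_2**2 - x_2 - 1 to the basis.

The other S-polynomials (S(h_2,k_3), S(h_1,k_4), S(h_2,k_4), S(k_3,k_4)) all reduce to 0 modulo the current basis, so we have a Gröbner basis.
Inter-reduce: drop elements whose leading term is divisible by another's, tail-reduce, and make monic.
Reduced Gröbner basis: {x_2**2 - x_2 - 1, x_1 + x_2}.

These differ, so the ideals are not equal.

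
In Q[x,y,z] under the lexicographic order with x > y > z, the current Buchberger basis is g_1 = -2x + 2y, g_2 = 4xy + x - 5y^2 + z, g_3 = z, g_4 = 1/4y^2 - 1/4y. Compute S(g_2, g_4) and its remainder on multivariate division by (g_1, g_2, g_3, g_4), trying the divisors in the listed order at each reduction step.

S(g_2, g_4) = 5/4xy - 5/4y^3 + 1/4yz; remainder on division = 0.

lcm(LM(g_2), LM(g_4)) = xy^2.
S = (lcm/LT(g_2))·g_2 − (lcm/LT(g_4))·g_4 = 5/4xy - 5/4y^3 + 1/4yz.
Reduce S modulo (g_1, g_2, g_3, g_4) in that order:
  leading term xy: subtract (-5/8y)·g_1 from 5/4xy - 5/4y^3 + 1/4yz → -5/4y^3 + 5/4y^2 + 1/4yz
  leading term y^3: subtract (-5y)·g_4 from -5/4y^3 + 5/4y^2 + 1/4yz → 1/4yz
  leading term yz: subtract (1/4y)·g_3 from 1/4yz → 0
The remainder is 0, so this S-polynomial contributes no new basis element.
This is the inner loop of Buchberger's algorithm — each nonzero remainder becomes a new basis element.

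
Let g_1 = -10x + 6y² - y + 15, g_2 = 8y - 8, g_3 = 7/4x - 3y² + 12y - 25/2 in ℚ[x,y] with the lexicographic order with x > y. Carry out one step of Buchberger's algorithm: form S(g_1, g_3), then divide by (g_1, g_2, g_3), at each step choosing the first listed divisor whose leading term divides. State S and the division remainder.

S(g_1, g_3) = 39/35y² - 473/70y + 79/14; remainder on division = 0.

lcm(LM(g_1), LM(g_3)) = x.
S = (lcm/LT(g_1))·g_1 − (lcm/LT(g_3))·g_3 = 39/35y² - 473/70y + 79/14.
Reduce S modulo (g_1, g_2, g_3) in that order:
  leading term y²: subtract (39/280y)·g_2 from 39/35y² - 473/70y + 79/14 → -79/14y + 79/14
  leading term y: subtract (-79/112)·g_2 from -79/14y + 79/14 → 0
The remainder is 0, so this S-polynomial contributes no new basis element.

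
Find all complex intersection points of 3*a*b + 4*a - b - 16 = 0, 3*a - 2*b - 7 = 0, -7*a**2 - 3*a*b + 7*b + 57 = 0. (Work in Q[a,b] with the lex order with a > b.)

Compute a lex Gröbner basis by Buchberger's algorithm.
f_1 = 3*a*b + 4*a - b - 16, LT = a*b.
f_2 = 3*a - 2*b - 7, LT = a.
f_3 = -7*a**2 - 3*a*b + 7*b + 57, LT = a**2.

S(f_1,f_2): lcm = a*b. S = 4/3*a + 2/3*b**2 + 2*b - 16/3.
  reduce S modulo (f_1, f_2, f_3):
  remainder 2/3*b**2 + 26/9*b - 20/9 ≠ 0; add h_4 = 2/3*b**2 + 26/9*b - 20/9 to the basis.

S(f_1,f_3): lcm = a**2*b. S = 4/3*a**2 - 3/7*a*b**2 - 1/3*a*b - 16/3*a + b**2 + 57/7*b.
  reduce S modulo (f_1, f_2, f_3, h_4):
  remainder 20/567*b + 100/567 ≠ 0; add h_5 = 20/567*b + 100/567 to the basis.

The other S-polynomials (S(f_2,f_3), S(f_1,h_4), S(f_2,h_4), S(f_3,h_4), S(f_1,h_5), S(f_2,h_5), S(f_3,h_5), S(h_4,h_5)) all reduce to 0 modulo the current basis, so we have a Gröbner basis.
Inter-reduce: drop elements whose leading term is divisible by another's, tail-reduce, and make monic.
Reduced Gröbner basis: {a + 1, b + 5}.

Elimination: the polynomial b + 5 lies in the elimination ideal for b, so b ∈ {-5}. For each such b, the remaining basis elements (now univariate) give the rest of the solution.
  b = -5: the earlier basis element becomes a + 1 = 0, giving a = -1 — point (-1, -5).

{(-1, -5)}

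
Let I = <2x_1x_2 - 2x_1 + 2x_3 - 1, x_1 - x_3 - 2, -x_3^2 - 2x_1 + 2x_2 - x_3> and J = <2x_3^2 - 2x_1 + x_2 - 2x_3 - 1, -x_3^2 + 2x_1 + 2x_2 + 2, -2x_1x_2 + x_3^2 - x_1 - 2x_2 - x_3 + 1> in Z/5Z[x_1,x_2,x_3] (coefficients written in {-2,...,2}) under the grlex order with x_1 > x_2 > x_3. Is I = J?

Since reduced Gröbner bases are canonical representatives of ideals under a given ordering, it suffices to compute and compare them.
Buchberger on the first generating set:
f_1 = 2x_1x_2 - 2x_1 + 2x_3 - 1, LT = x_1x_2.
f_2 = x_1 - x_3 - 2, LT = x_1.
f_3 = -x_3^2 - 2x_1 + 2x_2 - x_3, LT = x_3^2.

S(f_1,f_2): lcm = x_1x_2. S = x_2x_3 - x_1 + 2x_2 + x_3 + 2.
  leading term x_2x_3: no divisor's leading term divides it; move x_2x_3 to the remainder.
  leading term x_1: subtract (-1)·f_2 from -x_1 + 2x_2 + x_3 + 2 → 2x_2
  leading term x_2: no divisor's leading term divides it; move 2x_2 to the remainder.
  remainder x_2x_3 + 2x_2 ≠ 0; add g_4 = x_2x_3 + 2x_2 to the basis.

S(f_3,g_4): lcm = x_2x_3^2. S = 2x_1x_2 - 2x_2^2 - x_2x_3.
  leading term x_1x_2: subtract (1)·f_1 from 2x_1x_2 - 2x_2^2 - x_2x_3 → -2x_2^2 - x_2x_3 + 2x_1 - 2x_3 + 1
  leading term x_2^2: no divisor's leading term divides it; move -2x_2^2 to the remainder.
  leading term x_2x_3: subtract (-1)·g_4 from -x_2x_3 + 2x_1 - 2x_3 + 1 → 2x_1 + 2x_2 - 2x_3 + 1
  leading term x_1: subtract (2)·f_2 from 2x_1 + 2x_2 - 2x_3 + 1 → 2x_2
  leading term x_2: no divisor's leading term divides it; move 2x_2 to the remainder.
  remainder -2x_2^2 + 2x_2 ≠ 0; add g_5 = -2x_2^2 + 2x_2 to the basis.

The other S-polynomials (S(f_1,f_3), S(f_2,f_3), S(f_1,g_4), S(f_2,g_4), S(f_1,g_5), S(f_2,g_5), S(f_3,g_5), S(g_4,g_5)) all reduce to 0 modulo the current basis, so we have a Gröbner basis.
Inter-reduce: drop elements whose leading term is divisible by another's, tail-reduce, and make monic.
Reduced Gröbner basis: {x_2^2 - x_2, x_2x_3 + 2x_2, x_3^2 - 2x_2 - 2x_3 - 1, x_1 - x_3 - 2}.

Buchberger on the second generating set:
h_1 = 2x_3^2 - 2x_1 + x_2 - 2x_3 - 1, LT = x_3^2.
h_2 = -x_3^2 + 2x_1 + 2x_2 + 2, LT = x_3^2.
h_3 = -2x_1x_2 + x_3^2 - x_1 - 2x_2 - x_3 + 1, LT = x_1x_2.

S(h_1,h_2): lcm = x_3^2. S = x_1 - x_3 - 1.
  leading term x_1: no divisor's leading term divides it; move x_1 to the remainder.
  leading term x_3: no divisor's leading term divides it; move -x_3 to the remainder.
  leading term 1: no divisor's leading term divides it; move -1 to the remainder.
  remainder x_1 - x_3 - 1 ≠ 0; add k_4 = x_1 - x_3 - 1 to the basis.

S(h_3,k_4): lcm = x_1x_2. S = x_2x_3 + 2x_3^2 - 2x_1 + 2x_2 - 2x_3 + 2.
  leading term x_2x_3: no divisor's leading term divides it; move x_2x_3 to the remainder.
  leading term x_3^2: subtract (1)·h_1 from 2x_3^2 - 2x_1 + 2x_2 - 2x_3 + 2 → x_2 - 2
  leading term x_2: no divisor's leading term divides it; move x_2 to the remainder.
  leading term 1: no divisor's leading term divides it; move -2 to the remainder.
  remainder x_2x_3 + x_2 - 2 ≠ 0; add k_5 = x_2x_3 + x_2 - 2 to the basis.

S(h_1,k_5): lcm = x_2x_3^2. S = -x_1x_2 - 2x_2^2 - 2x_2x_3 + 2x_2 + 2x_3.
  leading term x_1x_2: subtract (-2)·h_3 from -x_1x_2 - 2x_2^2 - 2x_2x_3 + 2x_2 + 2x_3 → -2x_2^2 - 2x_2x_3 + 2x_3^2 - 2x_1 - 2x_2 + 2
  leading term x_2^2: no divisor's leading term divides it; move -2x_2^2 to the remainder.
  leading term x_2x_3: subtract (-2)·k_5 from -2x_2x_3 + 2x_3^2 - 2x_1 - 2x_2 + 2 → 2x_3^2 - 2x_1 - 2
  leading term x_3^2: subtract (1)·h_1 from 2x_3^2 - 2x_1 - 2 → -x_2 + 2x_3 - 1
  leading term x_2: no divisor's leading term divides it; move -x_2 to the remainder.
  leading term x_3: no divisor's leading term divides it; move 2x_3 to the remainder.
  leading term 1: no divisor's leading term divides it; move -1 to the remainder.
  remainder -2x_2^2 - x_2 + 2x_3 - 1 ≠ 0; add k_6 = -2x_2^2 - x_2 + 2x_3 - 1 to the basis.

The other S-polynomials (S(h_1,h_3), S(h_2,h_3), S(h_1,k_4), S(h_2,k_4), S(h_2,k_5), S(h_3,k_5), S(k_4,k_5), S(h_1,k_6), S(h_2,k_6), S(h_3,k_6), S(k_4,k_6), S(k_5,k_6)) all reduce to 0 modulo the current basis, so we have a Gröbner basis.
Inter-reduce: drop elements whose leading term is divisible by another's, tail-reduce, and make monic.
Reduced Gröbner basis: {x_2^2 - 2x_2 - x_3 - 2, x_2x_3 + x_2 - 2, x_3^2 - 2x_2 - 2x_3 + 1, x_1 - x_3 - 1}.

Since the reduced bases disagree, the two ideals are not the same.

No, the ideals differ.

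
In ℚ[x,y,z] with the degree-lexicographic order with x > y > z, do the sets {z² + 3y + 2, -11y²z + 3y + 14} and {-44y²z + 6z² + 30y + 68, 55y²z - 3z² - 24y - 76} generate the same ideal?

Equality of ideals is decidable: compute both reduced Gröbner bases (unique for the ordering) and check whether they agree.
Buchberger on the first generating set:
f_1 = z² + 3y + 2, LT = z².
f_2 = -11y²z + 3y + 14, LT = y²z.

S(f_1,f_2): lcm = y²z². S = 3y³ + 2y² + 3/11yz + 14/11z.
  leading term y³: no divisor's leading term divides it; move 3y³ to the remainder.
  leading term y²: no divisor's leading term divides it; move 2y² to the remainder.
  leading term yz: no divisor's leading term divides it; move 3/11yz to the remainder.
  leading term z: no divisor's leading term divides it; move 14/11z to the remainder.
  remainder 3y³ + 2y² + 3/11yz + 14/11z ≠ 0; add g_3 = 3y³ + 2y² + 3/11yz + 14/11z to the basis.

S(f_1,g_3): leading monomials are coprime, so the S-polynomial reduces to 0 (Buchberger's first criterion).
S(f_2,g_3): lcm = y³z. S = -⅔y²z - 1/11yz² - 3/11y² - 14/33z² - 14/11y.
  leading term y²z: subtract (2/33)·f_2 from -⅔y²z - 1/11yz² - 3/11y² - 14/33z² - 14/11y → -1/11yz² - 3/11y² - 14/33z² - 16/11y - 28/33
  leading term yz²: subtract (-1/11y)·f_1 from -1/11yz² - 3/11y² - 14/33z² - 16/11y - 28/33 → -14/33z² - 14/11y - 28/33
  leading term z²: subtract (-14/33)·f_1 from -14/33z² - 14/11y - 28/33 → 0
  remainder 0.

Every S-polynomial of the final basis reduces to 0, so we have a Gröbner basis.
Inter-reduce: drop elements whose leading term is divisible by another's, tail-reduce, and make monic.
Reduced Gröbner basis: {y³ + ⅔y² + 1/11yz + 14/33z, y²z - 3/11y - 14/11, z² + 3y + 2}.

Buchberger on the second generating set:
h_1 = -44y²z + 6z² + 30y + 68, LT = y²z.
h_2 = 55y²z - 3z² - 24y - 76, LT = y²z.

S(h_1,h_2): lcm = y²z. S = -9/110z² - 27/110y - 9/55.
  leading term z²: no divisor's leading term divides it; move -9/110z² to the remainder.
  leading term y: no divisor's leading term divides it; move -27/110y to the remainder.
  leading term 1: no divisor's leading term divides it; move -9/55 to the remainder.
  remainder -9/110z² - 27/110y - 9/55 ≠ 0; add k_3 = -9/110z² - 27/110y - 9/55 to the basis.

S(h_1,k_3): lcm = y²z². S = -3y³ - 3/22z³ - 2y² - 15/22yz - 17/11z.
  leading term y³: no divisor's leading term divides it; move -3y³ to the remainder.
  leading term z³: subtract (5/3z)·k_3 from -3/22z³ - 2y² - 15/22yz - 17/11z → -2y² - 3/11yz - 14/11z
  leading term y²: no divisor's leading term divides it; move -2y² to the remainder.
  leading term yz: no divisor's leading term divides it; move -3/11yz to the remainder.
  leading term z: no divisor's leading term divides it; move -14/11z to the remainder.
  remainder -3y³ - 2y² - 3/11yz - 14/11z ≠ 0; add k_4 = -3y³ - 2y² - 3/11yz - 14/11z to the basis.

S(h_2,k_3): lcm = y²z². S = -3y³ - 3/55z³ - 2y² - 24/55yz - 76/55z.
  leading term y³: subtract (1)·k_4 from -3y³ - 3/55z³ - 2y² - 24/55yz - 76/55z → -3/55z³ - 9/55yz - 6/55z
  leading term z³: subtract (⅔z)·k_3 from -3/55z³ - 9/55yz - 6/55z → 0
  remainder 0.

S(h_1,k_4): lcm = y³z. S = -⅔y²z - 5/22yz² - 15/22y² - 14/33z² - 17/11y.
  leading term y²z: subtract (1/66)·h_1 from -⅔y²z - 5/22yz² - 15/22y² - 14/33z² - 17/11y → -5/22yz² - 15/22y² - 17/33z² - 2y - 34/33
  leading term yz²: subtract (25/9y)·k_3 from -5/22yz² - 15/22y² - 17/33z² - 2y - 34/33 → -17/33z² - 17/11y - 34/33
  leading term z²: subtract (170/27)·k_3 from -17/33z² - 17/11y - 34/33 → 0
  remainder 0.

S(h_2,k_4): lcm = y³z. S = -⅔y²z - 8/55yz² - 24/55y² - 14/33z² - 76/55y.
  leading term y²z: subtract (1/66)·h_1 from -⅔y²z - 8/55yz² - 24/55y² - 14/33z² - 76/55y → -8/55yz² - 24/55y² - 17/33z² - 101/55y - 34/33
  leading term yz²: subtract (16/9y)·k_3 from -8/55yz² - 24/55y² - 17/33z² - 101/55y - 34/33 → -17/33z² - 17/11y - 34/33
  leading term z²: subtract (170/27)·k_3 from -17/33z² - 17/11y - 34/33 → 0
  remainder 0.

S(k_3,k_4): leading monomials are coprime, so the S-polynomial reduces to 0 (Buchberger's first criterion).
Every S-polynomial of the final basis reduces to 0, so we have a Gröbner basis.
Inter-reduce: drop elements whose leading term is divisible by another's, tail-reduce, and make monic.
Reduced Gröbner basis: {y³ + ⅔y² + 1/11yz + 14/33z, y²z - 3/11y - 14/11, z² + 3y + 2}.

These coincide, so the ideals are equal.

Yes, the ideals are equal.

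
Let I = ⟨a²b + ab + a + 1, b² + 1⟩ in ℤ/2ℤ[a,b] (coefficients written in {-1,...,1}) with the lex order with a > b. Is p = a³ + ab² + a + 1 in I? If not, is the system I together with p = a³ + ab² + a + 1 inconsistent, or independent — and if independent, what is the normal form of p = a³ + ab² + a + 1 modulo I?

a³ + ab² + a + 1 is independent of I; its normal form modulo I is ab + b.

First compute the reduced Gröbner basis of I by Buchberger's algorithm.
f_1 = a²b + ab + a + 1, LT = a²b.
f_2 = b² + 1, LT = b².

S(f_1,f_2): lcm = a²b². S = a² + ab² + ab + b.
  leading term a²: no divisor's leading term divides it; move a² to the remainder.
  leading term ab²: subtract (a)·f_2 from ab² + ab + b → ab + a + b
  leading term ab: no divisor's leading term divides it; move ab to the remainder.
  leading term a: no divisor's leading term divides it; move a to the remainder.
  leading term b: no divisor's leading term divides it; move b to the remainder.
  remainder a² + ab + a + b ≠ 0; add h_3 = a² + ab + a + b to the basis.

The other S-polynomials (S(f_1,h_3), S(f_2,h_3)) all reduce to 0 modulo the current basis, so we have a Gröbner basis.
Inter-reduce: drop elements whose leading term is divisible by another's, tail-reduce, and make monic.
Reduced Gröbner basis: {a² + ab + a + b, b² + 1}.
Label its elements g_1 = a² + ab + a + b, g_2 = b² + 1.

Reduce p = a³ + ab² + a + 1 modulo G:
  leading term a³: subtract (a)·g_1 from a³ + ab² + a + 1 → a²b + a² + ab² + ab + a + 1
  leading term a²b: subtract (b)·g_1 from a²b + a² + ab² + ab + a + 1 → a² + a + b² + 1
  leading term a²: subtract (1)·g_1 from a² + a + b² + 1 → ab + b² + b + 1
  leading term ab: no divisor's leading term divides it; move ab to the remainder.
  leading term b²: subtract (1)·g_2 from b² + b + 1 → b
  leading term b: no divisor's leading term divides it; move b to the remainder.
  normal form = ab + b.
The normal form is nonzero, so p ∉ I. Since p minus its normal form lies in I, I + (p) = I + (r) where r = ab + b; decide whether this ideal is the whole ring.
Run Buchberger on G together with r (pairs among the g_i already reduce to 0 since G is a Gröbner basis):
g_1 = a² + ab + a + b, LT = a².
g_2 = b² + 1, LT = b².
r = ab + b, LT = ab.

S(g_1,r): lcm = a²b. S = ab² + b².
  leading term ab²: subtract (a)·g_2 from ab² + b² → a + b²
  leading term a: no divisor's leading term divides it; move a to the remainder.
  leading term b²: subtract (1)·g_2 from b² → 1
  leading term 1: no divisor's leading term divides it; move 1 to the remainder.
  remainder a + 1 ≠ 0; add m_4 = a + 1 to the basis.

The other S-polynomials (S(g_1,g_2), S(g_2,r), S(g_1,m_4), S(g_2,m_4), S(r,m_4)) all reduce to 0 modulo the current basis, so we have a Gröbner basis.
Inter-reduce: drop elements whose leading term is divisible by another's, tail-reduce, and make monic.
Reduced Gröbner basis: {a + 1, b² + 1}.
The reduced Gröbner basis of I + (p) is {a + 1, b² + 1} ≠ {1}, a proper ideal, so the enlarged system stays consistent: p is independent of I, with normal form ab + b.

Ideal membership is decidable via reduction modulo a Gröbner basis.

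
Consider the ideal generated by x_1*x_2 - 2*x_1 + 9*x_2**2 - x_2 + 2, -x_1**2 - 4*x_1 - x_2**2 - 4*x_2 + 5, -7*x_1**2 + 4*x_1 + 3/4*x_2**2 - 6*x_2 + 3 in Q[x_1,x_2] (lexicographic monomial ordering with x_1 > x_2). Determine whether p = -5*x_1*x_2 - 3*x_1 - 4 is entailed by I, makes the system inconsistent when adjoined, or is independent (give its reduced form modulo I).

Adjoining -5*x_1*x_2 - 3*x_1 - 4 makes the ideal the whole ring: the system is inconsistent.

First compute the reduced Gröbner basis of I by Buchberger's algorithm.
f_1 = x_1*x_2 - 2*x_1 + 9*x_2**2 - x_2 + 2, LT = x_1*x_2.
f_2 = -x_1**2 - 4*x_1 - x_2**2 - 4*x_2 + 5, LT = x_1**2.
f_3 = -7*x_1**2 + 4*x_1 + 3/4*x_2**2 - 6*x_2 + 3, LT = x_1**2.

S(f_1,f_2): lcm = x_1**2*x_2. S = -2*x_1**2 + 9*x_1*x_2**2 - 5*x_1*x_2 + 2*x_1 - x_2**3 - 4*x_2**2 + 5*x_2.
  leading term x_1**2: subtract (2)·f_2 from -2*x_1**2 + 9*x_1*x_2**2 - 5*x_1*x_2 + 2*x_1 - x_2**3 - 4*x_2**2 + 5*x_2 → 9*x_1*x_2**2 - 5*x_1*x_2 + 10*x_1 - x_2**3 - 2*x_2**2 + 13*x_2 - 10
  leading term x_1*x_2**2: subtract (9*x_2)·f_1 from 9*x_1*x_2**2 - 5*x_1*x_2 + 10*x_1 - x_2**3 - 2*x_2**2 + 13*x_2 - 10 → 13*x_1*x_2 + 10*x_1 - 82*x_2**3 + 7*x_2**2 - 5*x_2 - 10
  leading term x_1*x_2: subtract (13)·f_1 from 13*x_1*x_2 + 10*x_1 - 82*x_2**3 + 7*x_2**2 - 5*x_2 - 10 → 36*x_1 - 82*x_2**3 - 110*x_2**2 + 8*x_2 - 36
  leading term x_1: no divisor's leading term divides it; move 36*x_1 to the remainder.
  leading term x_2**3: no divisor's leading term divides it; move -82*x_2**3 to the remainder.
  leading term x_2**2: no divisor's leading term divides it; move -110*x_2**2 to the remainder.
  leading term x_2: no divisor's leading term divides it; move 8*x_2 to the remainder.
  leading term 1: no divisor's leading term divides it; move -36 to the remainder.
  remainder 36*x_1 - 82*x_2**3 - 110*x_2**2 + 8*x_2 - 36 ≠ 0; add h_4 = 36*x_1 - 82*x_2**3 - 110*x_2**2 + 8*x_2 - 36 to the basis.

S(f_1,f_3): lcm = x_1**2*x_2. S = -2*x_1**2 + 9*x_1*x_2**2 - 3/7*x_1*x_2 + 2*x_1 + 3/28*x_2**3 - 6/7*x_2**2 + 3/7*x_2.
  leading term x_1**2: subtract (2)·f_2 from -2*x_1**2 + 9*x_1*x_2**2 - 3/7*x_1*x_2 + 2*x_1 + 3/28*x_2**3 - 6/7*x_2**2 + 3/7*x_2 → 9*x_1*x_2**2 - 3/7*x_1*x_2 + 10*x_1 + 3/28*x_2**3 + 8/7*x_2**2 + 59/7*x_2 - 10
  leading term x_1*x_2**2: subtract (9*x_2)·f_1 from 9*x_1*x_2**2 - 3/7*x_1*x_2 + 10*x_1 + 3/28*x_2**3 + 8/7*x_2**2 + 59/7*x_2 - 10 → 123/7*x_1*x_2 + 10*x_1 - 2265/28*x_2**3 + 71/7*x_2**2 - 67/7*x_2 - 10
  leading term x_1*x_2: subtract (123/7)·f_1 from 123/7*x_1*x_2 + 10*x_1 - 2265/28*x_2**3 + 71/7*x_2**2 - 67/7*x_2 - 10 → 316/7*x_1 - 2265/28*x_2**3 - 148*x_2**2 + 8*x_2 - 316/7
  leading term x_1: subtract (79/63)·h_4 from 316/7*x_1 - 2265/28*x_2**3 - 148*x_2**2 + 8*x_2 - 316/7 → 5527/252*x_2**3 - 634/63*x_2**2 - 128/63*x_2
  leading term x_2**3: no divisor's leading term divides it; move 5527/252*x_2**3 to the remainder.
  leading term x_2**2: no divisor's leading term divides it; move -634/63*x_2**2 to the remainder.
  leading term x_2: no divisor's leading term divides it; move -128/63*x_2 to the remainder.
  remainder 5527/252*x_2**3 - 634/63*x_2**2 - 128/63*x_2 ≠ 0; add h_5 = 5527/252*x_2**3 - 634/63*x_2**2 - 128/63*x_2 to the basis.

S(f_2,f_3): lcm = x_1**2. S = 32/7*x_1 + 31/28*x_2**2 + 22/7*x_2 - 32/7.
  leading term x_1: subtract (8/63)·h_4 from 32/7*x_1 + 31/28*x_2**2 + 22/7*x_2 - 32/7 → 656/63*x_2**3 + 3799/252*x_2**2 + 134/63*x_2
  leading term x_2**3: subtract (2624/5527)·h_5 from 656/63*x_2**3 + 3799/252*x_2**2 + 134/63*x_2 → 3072393/154756*x_2**2 + 119610/38689*x_2
  leading term x_2**2: no divisor's leading term divides it; move 3072393/154756*x_2**2 to the remainder.
  leading term x_2: no divisor's leading term divides it; move 119610/38689*x_2 to the remainder.
  remainder 3072393/154756*x_2**2 + 119610/38689*x_2 ≠ 0; add h_6 = 3072393/154756*x_2**2 + 119610/38689*x_2 to the basis.

S(f_1,h_4): lcm = x_1*x_2. S = -2*x_1 + 41/18*x_2**4 + 55/18*x_2**3 + 79/9*x_2**2 + 2.
  leading term x_1: subtract (-1/18)·h_4 from -2*x_1 + 41/18*x_2**4 + 55/18*x_2**3 + 79/9*x_2**2 + 2 → 41/18*x_2**4 - 3/2*x_2**3 + 8/3*x_2**2 + 4/9*x_2
  leading term x_2**4: subtract (574/5527*x_2)·h_5 from 41/18*x_2**4 - 3/2*x_2**3 + 8/3*x_2**2 + 4/9*x_2 → -45253/99486*x_2**3 + 143144/49743*x_2**2 + 4/9*x_2
  leading term x_2**3: subtract (-633542/30547729)·h_5 from -45253/99486*x_2**3 + 143144/49743*x_2**2 + 4/9*x_2 → 81530676/30547729*x_2**2 + 12289572/30547729*x_2
  leading term x_2**2: subtract (253650992/1886790679)·h_6 from 81530676/30547729*x_2**2 + 12289572/30547729*x_2 → -25111908/1886790679*x_2
  leading term x_2: no divisor's leading term divides it; move -25111908/1886790679*x_2 to the remainder.
  remainder -25111908/1886790679*x_2 ≠ 0; add h_7 = -25111908/1886790679*x_2 to the basis.

The other S-polynomials (S(f_2,h_4), S(f_3,h_4), S(f_1,h_5), S(f_2,h_5), S(f_3,h_5), S(h_4,h_5), S(f_1,h_6), S(f_2,h_6), S(f_3,h_6), S(h_4,h_6), S(h_5,h_6), S(f_1,h_7), S(f_2,h_7), S(f_3,h_7), S(h_4,h_7), S(h_5,h_7), S(h_6,h_7)) all reduce to 0 modulo the current basis, so we have a Gröbner basis.
Inter-reduce: drop elements whose leading term is divisible by another's, tail-reduce, and make monic.
Reduced Gröbner basis: {x_1 - 1, x_2}.
Label its elements g_1 = x_1 - 1, g_2 = x_2.

Reduce p = -5*x_1*x_2 - 3*x_1 - 4 modulo G:
  leading term x_1*x_2: subtract (-5*x_2)·g_1 from -5*x_1*x_2 - 3*x_1 - 4 → -3*x_1 - 5*x_2 - 4
  leading term x_1: subtract (-3)·g_1 from -3*x_1 - 5*x_2 - 4 → -5*x_2 - 7
  leading term x_2: subtract (-5)·g_2 from -5*x_2 - 7 → -7
  leading term 1: no divisor's leading term divides it; move -7 to the remainder.
  normal form = -7.
The normal form is nonzero, so p ∉ I. Since p minus its normal form lies in I, I + (p) = I + (r) where r = -7; decide whether this ideal is the whole ring.
Here r = -7 is a nonzero constant, hence a unit: 1 ∈ I + (p), the Gröbner basis of I + (p) is {1}, and the enlarged system has no common solution — adjoining p is inconsistent.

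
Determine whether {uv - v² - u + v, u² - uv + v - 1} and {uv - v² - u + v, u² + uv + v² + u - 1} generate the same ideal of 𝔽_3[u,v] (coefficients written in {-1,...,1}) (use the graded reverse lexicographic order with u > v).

Yes, the ideals are equal.

For a fixed monomial order, each ideal has a unique reduced Gröbner basis; comparing bases decides equality.
Buchberger on the first generating set:
f_1 = uv - v² - u + v, LT = uv.
f_2 = u² - uv + v - 1, LT = u².

S(f_1,f_2): lcm = u²v. S = -u² + uv - v² + v.
  reduce S modulo (f_1, f_2):
  remainder -v² - v - 1 ≠ 0; add g_3 = -v² - v - 1 to the basis.

The other S-polynomials (S(f_1,g_3), S(f_2,g_3)) all reduce to 0 modulo the current basis, so we have a Gröbner basis.
Inter-reduce: drop elements whose leading term is divisible by another's, tail-reduce, and make monic.
Reduced Gröbner basis: {u² - u, uv - u - v + 1, v² + v + 1}.

Buchberger on the second generating set:
h_1 = uv - v² - u + v, LT = uv.
h_2 = u² + uv + v² + u - 1, LT = u².

S(h_1,h_2): lcm = u²v. S = uv² - v³ - u² + v.
  reduce S modulo (h_1, h_2):
  remainder -v² - v - 1 ≠ 0; add k_3 = -v² - v - 1 to the basis.

The other S-polynomials (S(h_1,k_3), S(h_2,k_3)) all reduce to 0 modulo the current basis, so we have a Gröbner basis.
Inter-reduce: drop elements whose leading term is divisible by another's, tail-reduce, and make monic.
Reduced Gröbner basis: {u² - u, uv - u - v + 1, v² + v + 1}.

The two bases agree; hence the ideals are identical.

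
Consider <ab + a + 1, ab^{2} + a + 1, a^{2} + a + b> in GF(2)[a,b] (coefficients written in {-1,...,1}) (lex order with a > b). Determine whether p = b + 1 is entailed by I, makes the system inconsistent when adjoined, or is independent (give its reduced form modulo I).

First compute the reduced Gröbner basis of I by Buchberger's algorithm.
f_1 = ab + a + 1, LT = ab.
f_2 = ab^{2} + a + 1, LT = ab^{2}.
f_3 = a^{2} + a + b, LT = a^{2}.

S(f_1,f_2): lcm = ab^{2}. S = ab + a + b + 1.
  leading term ab: subtract (1)·f_1 from ab + a + b + 1 → b
  leading term b: no divisor's leading term divides it; move b to the remainder.
  remainder b ≠ 0; add h_4 = b to the basis.

S(f_1,f_3): lcm = a^{2}b. S = a^{2} + ab + a + b^{2}.
  leading term a^{2}: subtract (1)·f_3 from a^{2} + ab + a + b^{2} → ab + b^{2} + b
  leading term ab: subtract (1)·f_1 from ab + b^{2} + b → a + b^{2} + b + 1
  leading term a: no divisor's leading term divides it; move a to the remainder.
  leading term b^{2}: subtract (b)·h_4 from b^{2} + b + 1 → b + 1
  leading term b: subtract (1)·h_4 from b + 1 → 1
  leading term 1: no divisor's leading term divides it; move 1 to the remainder.
  remainder a + 1 ≠ 0; add h_5 = a + 1 to the basis.

The other S-polynomials (S(f_2,f_3), S(f_1,h_4), S(f_2,h_4), S(f_3,h_4), S(f_1,h_5), S(f_2,h_5), S(f_3,h_5), S(h_4,h_5)) all reduce to 0 modulo the current basis, so we have a Gröbner basis.
Inter-reduce: drop elements whose leading term is divisible by another's, tail-reduce, and make monic.
Reduced Gröbner basis: {a + 1, b}.
Label its elements g_1 = a + 1, g_2 = b.

Reduce p = b + 1 modulo G:
  leading term b: subtract (1)·g_2 from b + 1 → 1
  leading term 1: no divisor's leading term divides it; move 1 to the remainder.
  normal form = 1.
The normal form is nonzero, so p ∉ I. Since p minus its normal form lies in I, I + (p) = I + (r) where r = 1; decide whether this ideal is the whole ring.
Here r = 1 is a nonzero constant, hence a unit: 1 ∈ I + (p), the Gröbner basis of I + (p) is {1}, and the enlarged system has no common solution — adjoining p is inconsistent.

Adjoining b + 1 makes the ideal the whole ring: the system is inconsistent.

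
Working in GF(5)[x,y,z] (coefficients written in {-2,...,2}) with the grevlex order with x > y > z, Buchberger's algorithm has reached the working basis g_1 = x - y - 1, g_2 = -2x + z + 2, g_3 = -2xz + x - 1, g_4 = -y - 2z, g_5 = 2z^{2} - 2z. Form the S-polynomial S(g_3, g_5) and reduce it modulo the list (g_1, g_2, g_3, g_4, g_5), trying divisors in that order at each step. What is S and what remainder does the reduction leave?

lcm(LM(g_3), LM(g_5)) = xz^{2}.
S = (lcm/LT(g_3))·g_3 − (lcm/LT(g_5))·g_5 = -2xz - 2z.
Reduce S modulo (g_1, g_2, g_3, g_4, g_5) in that order:
  leading term xz: subtract (-2z)·g_1 from -2xz - 2z → -2yz + z
  leading term yz: subtract (2z)·g_4 from -2yz + z → -z^{2} + z
  leading term z^{2}: subtract (2)·g_5 from -z^{2} + z → 0
The remainder is 0, so this S-polynomial contributes no new basis element.

S(g_3, g_5) = -2xz - 2z; remainder on division = 0.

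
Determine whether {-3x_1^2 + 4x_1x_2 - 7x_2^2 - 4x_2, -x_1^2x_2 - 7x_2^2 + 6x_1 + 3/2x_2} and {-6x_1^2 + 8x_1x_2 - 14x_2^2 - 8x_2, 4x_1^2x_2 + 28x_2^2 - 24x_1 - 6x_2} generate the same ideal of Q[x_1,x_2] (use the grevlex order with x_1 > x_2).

For a fixed monomial order, each ideal has a unique reduced Gröbner basis; comparing bases decides equality.
Buchberger on the first generating set:
f_1 = -3x_1^2 + 4x_1x_2 - 7x_2^2 - 4x_2, LT = x_1^2.
f_2 = -x_1^2x_2 - 7x_2^2 + 6x_1 + 3/2x_2, LT = x_1^2x_2.

S(f_1,f_2): lcm = x_1^2x_2. S = -4/3x_1x_2^2 + 7/3x_2^3 - 17/3x_2^2 + 6x_1 + 3/2x_2.
  reduce S modulo (f_1, f_2):
  remainder -4/3x_1x_2^2 + 7/3x_2^3 - 17/3x_2^2 + 6x_1 + 3/2x_2 ≠ 0; add g_3 = -4/3x_1x_2^2 + 7/3x_2^3 - 17/3x_2^2 + 6x_1 + 3/2x_2 to the basis.

S(f_1,g_3): lcm = x_1^2x_2^2. S = 5/12x_1x_2^3 + 7/3x_2^4 - 17/4x_1x_2^2 + 4/3x_2^3 + 9/2x_1^2 + 9/8x_1x_2.
  reduce S modulo (f_1, f_2, g_3):
  remainder 49/16x_2^4 - 63/8x_2^3 + 9x_1x_2 + 257/32x_2^2 - 153/8x_1 - 345/32x_2 ≠ 0; add g_4 = 49/16x_2^4 - 63/8x_2^3 + 9x_1x_2 + 257/32x_2^2 - 153/8x_1 - 345/32x_2 to the basis.

The other S-polynomials (S(f_2,g_3), S(f_1,g_4), S(f_2,g_4), S(g_3,g_4)) all reduce to 0 modulo the current basis, so we have a Gröbner basis.
Inter-reduce: drop elements whose leading term is divisible by another's, tail-reduce, and make monic.
Reduced Gröbner basis: {x_2^4 - 18/7x_2^3 + 144/49x_1x_2 + 257/98x_2^2 - 306/49x_1 - 345/98x_2, x_1x_2^2 - 7/4x_2^3 + 17/4x_2^2 - 9/2x_1 - 9/8x_2, x_1^2 - 4/3x_1x_2 + 7/3x_2^2 + 4/3x_2}.

Buchberger on the second generating set:
h_1 = -6x_1^2 + 8x_1x_2 - 14x_2^2 - 8x_2, LT = x_1^2.
h_2 = 4x_1^2x_2 + 28x_2^2 - 24x_1 - 6x_2, LT = x_1^2x_2.

S(h_1,h_2): lcm = x_1^2x_2. S = -4/3x_1x_2^2 + 7/3x_2^3 - 17/3x_2^2 + 6x_1 + 3/2x_2.
  reduce S modulo (h_1, h_2):
  remainder -4/3x_1x_2^2 + 7/3x_2^3 - 17/3x_2^2 + 6x_1 + 3/2x_2 ≠ 0; add k_3 = -4/3x_1x_2^2 + 7/3x_2^3 - 17/3x_2^2 + 6x_1 + 3/2x_2 to the basis.

S(h_1,k_3): lcm = x_1^2x_2^2. S = 5/12x_1x_2^3 + 7/3x_2^4 - 17/4x_1x_2^2 + 4/3x_2^3 + 9/2x_1^2 + 9/8x_1x_2.
  reduce S modulo (h_1, h_2, k_3):
  remainder 49/16x_2^4 - 63/8x_2^3 + 9x_1x_2 + 257/32x_2^2 - 153/8x_1 - 345/32x_2 ≠ 0; add k_4 = 49/16x_2^4 - 63/8x_2^3 + 9x_1x_2 + 257/32x_2^2 - 153/8x_1 - 345/32x_2 to the basis.

The other S-polynomials (S(h_2,k_3), S(h_1,k_4), S(h_2,k_4), S(k_3,k_4)) all reduce to 0 modulo the current basis, so we have a Gröbner basis.
Inter-reduce: drop elements whose leading term is divisible by another's, tail-reduce, and make monic.
Reduced Gröbner basis: {x_2^4 - 18/7x_2^3 + 144/49x_1x_2 + 257/98x_2^2 - 306/49x_1 - 345/98x_2, x_1x_2^2 - 7/4x_2^3 + 17/4x_2^2 - 9/2x_1 - 9/8x_2, x_1^2 - 4/3x_1x_2 + 7/3x_2^2 + 4/3x_2}.

Same reduced basis, so the two generating sets span the same ideal.
The choice of monomial ordering does not affect the verdict — as long as both bases are computed under the same ordering, their equality decides ideal equality.

Yes, the ideals are equal.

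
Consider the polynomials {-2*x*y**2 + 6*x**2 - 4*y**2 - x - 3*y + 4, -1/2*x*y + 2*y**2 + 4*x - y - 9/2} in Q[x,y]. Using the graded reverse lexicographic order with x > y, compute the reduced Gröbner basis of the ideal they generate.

G = {x**3 - 263/2*x**2 + 100*y**2 + 163*x + 20*y - 305/2, y**3 - 3/4*x**2 + 8*y**2 + 129/8*x - 47/8*y - 37/2, x*y - 4*y**2 - 8*x + 2*y + 9}

Buchberger's algorithm terminates because the ascending chain of leading-term ideals stabilizes.

f_1 = -2*x*y**2 + 6*x**2 - 4*y**2 - x - 3*y + 4, LT = x*y**2.
f_2 = -1/2*x*y + 2*y**2 + 4*x - y - 9/2, LT = x*y.

S(f_1,f_2): lcm = x*y**2. S = 4*y**3 - 3*x**2 + 8*x*y + 1/2*x - 15/2*y - 2.
  reduce S modulo (f_1, f_2):
  remainder 4*y**3 - 3*x**2 + 32*y**2 + 129/2*x - 47/2*y - 74 ≠ 0; add g_3 = 4*y**3 - 3*x**2 + 32*y**2 + 129/2*x - 47/2*y - 74 to the basis.

S(f_1,g_3): lcm = x*y**3. S = 3/4*x**3 - 3*x**2*y - 8*x*y**2 + 2*y**3 - 129/8*x**2 + 51/8*x*y + 3/2*y**2 + 37/2*x - 2*y.
  reduce S modulo (f_1, f_2, g_3):
  remainder 3/4*x**3 - 789/8*x**2 + 75*y**2 + 489/4*x + 15*y - 915/8 ≠ 0; add g_4 = 3/4*x**3 - 789/8*x**2 + 75*y**2 + 489/4*x + 15*y - 915/8 to the basis.

The other S-polynomials (S(f_2,g_3), S(f_1,g_4), S(f_2,g_4), S(g_3,g_4)) all reduce to 0 modulo the current basis, so we have a Gröbner basis.
Inter-reduce: drop elements whose leading term is divisible by another's, tail-reduce, and make monic.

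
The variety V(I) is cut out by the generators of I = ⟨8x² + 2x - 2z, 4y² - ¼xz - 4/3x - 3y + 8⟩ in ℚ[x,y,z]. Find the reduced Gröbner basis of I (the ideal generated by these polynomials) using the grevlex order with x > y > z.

Buchberger's algorithm terminates because the ascending chain of leading-term ideals stabilizes.

f_1 = 8x² + 2x - 2z, LT = x².
f_2 = 4y² - ¼xz - 4/3x - 3y + 8, LT = y².

S(f_1,f_2): leading monomials are coprime, so the S-polynomial reduces to 0 (Buchberger's first criterion).
Every S-polynomial of the final basis reduces to 0, so we have a Gröbner basis.

G = {x² + ¼x - ¼z, y² - 1/16xz - ⅓x - ¾y + 2}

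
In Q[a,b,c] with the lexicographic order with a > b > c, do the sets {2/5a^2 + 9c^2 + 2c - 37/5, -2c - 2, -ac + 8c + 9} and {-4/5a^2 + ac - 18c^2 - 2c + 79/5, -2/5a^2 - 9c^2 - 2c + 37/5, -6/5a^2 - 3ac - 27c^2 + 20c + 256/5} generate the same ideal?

Two ideals are equal iff their reduced Gröbner bases coincide (the reduced basis is unique for a fixed ordering).
Buchberger on the first generating set:
f_1 = 2/5a^2 + 9c^2 + 2c - 37/5, LT = a^2.
f_2 = -2c - 2, LT = c.
f_3 = -ac + 8c + 9, LT = ac.

S(f_1,f_3): lcm = a^2c. S = 8ac + 9a + 45/2c^3 + 5c^2 - 37/2c.
  leading term ac: subtract (-4a)·f_2 from 8ac + 9a + 45/2c^3 + 5c^2 - 37/2c → a + 45/2c^3 + 5c^2 - 37/2c
  leading term a: no divisor's leading term divides it; move a to the remainder.
  leading term c^3: subtract (-45/4c^2)·f_2 from 45/2c^3 + 5c^2 - 37/2c → -35/2c^2 - 37/2c
  leading term c^2: subtract (35/4c)·f_2 from -35/2c^2 - 37/2c → -c
  leading term c: subtract (1/2)·f_2 from -c → 1
  leading term 1: no divisor's leading term divides it; move 1 to the remainder.
  remainder a + 1 ≠ 0; add g_4 = a + 1 to the basis.

The other S-polynomials (S(f_1,f_2), S(f_2,f_3), S(f_1,g_4), S(f_2,g_4), S(f_3,g_4)) all reduce to 0 modulo the current basis, so we have a Gröbner basis.
Inter-reduce: drop elements whose leading term is divisible by another's, tail-reduce, and make monic.
Reduced Gröbner basis: {a + 1, c + 1}.

Buchberger on the second generating set:
h_1 = -4/5a^2 + ac - 18c^2 - 2c + 79/5, LT = a^2.
h_2 = -2/5a^2 - 9c^2 - 2c + 37/5, LT = a^2.
h_3 = -6/5a^2 - 3ac - 27c^2 + 20c + 256/5, LT = a^2.

S(h_1,h_2): lcm = a^2. S = -5/4ac - 5/2c - 5/4.
  leading term ac: no divisor's leading term divides it; move -5/4ac to the remainder.
  leading term c: no divisor's leading term divides it; move -5/2c to the remainder.
  leading term 1: no divisor's leading term divides it; move -5/4 to the remainder.
  remainder -5/4ac - 5/2c - 5/4 ≠ 0; add k_4 = -5/4ac - 5/2c - 5/4 to the basis.

S(h_1,h_3): lcm = a^2. S = -15/4ac + 115/6c + 275/12.
  leading term ac: subtract (3)·k_4 from -15/4ac + 115/6c + 275/12 → 80/3c + 80/3
  leading term c: no divisor's leading term divides it; move 80/3c to the remainder.
  leading term 1: no divisor's leading term divides it; move 80/3 to the remainder.
  remainder 80/3c + 80/3 ≠ 0; add k_5 = 80/3c + 80/3 to the basis.

S(h_1,k_4): lcm = a^2c. S = -5/4ac^2 - 2ac - a + 45/2c^3 + 5/2c^2 - 79/4c.
  leading term ac^2: subtract (c)·k_4 from -5/4ac^2 - 2ac - a + 45/2c^3 + 5/2c^2 - 79/4c → -2ac - a + 45/2c^3 + 5c^2 - 37/2c
  leading term ac: subtract (8/5)·k_4 from -2ac - a + 45/2c^3 + 5c^2 - 37/2c → -a + 45/2c^3 + 5c^2 - 29/2c + 2
  leading term a: no divisor's leading term divides it; move -a to the remainder.
  leading term c^3: subtract (27/32c^2)·k_5 from 45/2c^3 + 5c^2 - 29/2c + 2 → -35/2c^2 - 29/2c + 2
  leading term c^2: subtract (-21/32c)·k_5 from -35/2c^2 - 29/2c + 2 → 3c + 2
  leading term c: subtract (9/80)·k_5 from 3c + 2 → -1
  leading term 1: no divisor's leading term divides it; move -1 to the remainder.
  remainder -a - 1 ≠ 0; add k_6 = -a - 1 to the basis.

The other S-polynomials (S(h_2,h_3), S(h_2,k_4), S(h_3,k_4), S(h_1,k_5), S(h_2,k_5), S(h_3,k_5), S(k_4,k_5), S(h_1,k_6), S(h_2,k_6), S(h_3,k_6), S(k_4,k_6), S(k_5,k_6)) all reduce to 0 modulo the current basis, so we have a Gröbner basis.
Inter-reduce: drop elements whose leading term is divisible by another's, tail-reduce, and make monic.
Reduced Gröbner basis: {a + 1, c + 1}.

The two bases agree; hence the ideals are identical.

Yes, the ideals are equal.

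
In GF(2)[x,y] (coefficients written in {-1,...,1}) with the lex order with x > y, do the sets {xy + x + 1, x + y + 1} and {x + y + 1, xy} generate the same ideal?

No, the ideals differ.

Since reduced Gröbner bases are canonical representatives of ideals under a given ordering, it suffices to compute and compare them.
Buchberger on the first generating set:
f_1 = xy + x + 1, LT = xy.
f_2 = x + y + 1, LT = x.

S(f_1,f_2): lcm = xy. S = x + y^2 + y + 1.
  leading term x: subtract (1)·f_2 from x + y^2 + y + 1 → y^2
  leading term y^2: no divisor's leading term divides it; move y^2 to the remainder.
  remainder y^2 ≠ 0; add g_3 = y^2 to the basis.

The other S-polynomials (S(f_1,g_3), S(f_2,g_3)) all reduce to 0 modulo the current basis, so we have a Gröbner basis.
Inter-reduce: drop elements whose leading term is divisible by another's, tail-reduce, and make monic.
Reduced Gröbner basis: {x + y + 1, y^2}.

Buchberger on the second generating set:
h_1 = x + y + 1, LT = x.
h_2 = xy, LT = xy.

S(h_1,h_2): lcm = xy. S = y^2 + y.
  leading term y^2: no divisor's leading term divides it; move y^2 to the remainder.
  leading term y: no divisor's leading term divides it; move y to the remainder.
  remainder y^2 + y ≠ 0; add k_3 = y^2 + y to the basis.

The other S-polynomials (S(h_1,k_3), S(h_2,k_3)) all reduce to 0 modulo the current basis, so we have a Gröbner basis.
Inter-reduce: drop elements whose leading term is divisible by another's, tail-reduce, and make monic.
Reduced Gröbner basis: {x + y + 1, y^2 + y}.

These differ, so the ideals are not equal.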